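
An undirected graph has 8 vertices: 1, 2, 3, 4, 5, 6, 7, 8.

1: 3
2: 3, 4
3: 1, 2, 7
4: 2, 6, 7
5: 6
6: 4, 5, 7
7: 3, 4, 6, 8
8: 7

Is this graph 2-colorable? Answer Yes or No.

4, 6, 7 form a triangle, so at least 3 colors are needed.
So 2 colors are not enough.

No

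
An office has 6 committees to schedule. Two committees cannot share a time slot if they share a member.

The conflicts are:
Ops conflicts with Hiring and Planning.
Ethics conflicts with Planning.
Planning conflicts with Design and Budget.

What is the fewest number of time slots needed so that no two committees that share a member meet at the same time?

Ethics and Planning conflict, so at least 2 time slots are needed.
2 time slots suffice: Ops=2, Ethics=2, Hiring=1, Planning=1, Design=2, Budget=2. Each listed conflict is separated.

2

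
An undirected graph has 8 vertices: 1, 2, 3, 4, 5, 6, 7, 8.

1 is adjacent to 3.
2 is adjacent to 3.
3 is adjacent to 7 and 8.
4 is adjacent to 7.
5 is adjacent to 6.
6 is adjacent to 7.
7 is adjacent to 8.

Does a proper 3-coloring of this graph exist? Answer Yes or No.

The chromatic number is 3. 3, 7, 8 form a triangle, so at least 3 colors are needed.
3 colors suffice: 1=a, 2=a, 3=b, 4=b, 5=a, 6=b, 7=a, 8=c.
That is already a proper 3-coloring.

Yes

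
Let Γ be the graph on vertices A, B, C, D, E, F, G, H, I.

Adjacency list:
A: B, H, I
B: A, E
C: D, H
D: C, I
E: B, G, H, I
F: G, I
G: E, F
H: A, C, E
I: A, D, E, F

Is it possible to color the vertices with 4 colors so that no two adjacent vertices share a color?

The chromatic number is 3. The cycle I-D-C-H-A-I has odd length 5, so it cannot be 2-colored; at least 3 colors are needed.
3 colors suffice: color 1 → {A, C, E, F}; color 2 → {B, G, H, I}; color 3 → {D}.
Since 4 ≥ 3, a proper 4-coloring certainly exists.

Yes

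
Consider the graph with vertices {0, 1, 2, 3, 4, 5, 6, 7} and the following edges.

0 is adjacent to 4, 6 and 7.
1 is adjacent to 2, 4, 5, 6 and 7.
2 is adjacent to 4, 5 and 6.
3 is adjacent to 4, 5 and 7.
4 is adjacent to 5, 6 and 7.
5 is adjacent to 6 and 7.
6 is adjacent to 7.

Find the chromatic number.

5

1, 2, 4, 5, 6 are mutually adjacent (a clique of size 5), so at least 5 colors are needed.
5 colors suffice: color red → {4}; color blue → {3, 6}; color green → {0, 5}; color yellow → {2, 7}; color purple → {1}. No two adjacent vertices share a color.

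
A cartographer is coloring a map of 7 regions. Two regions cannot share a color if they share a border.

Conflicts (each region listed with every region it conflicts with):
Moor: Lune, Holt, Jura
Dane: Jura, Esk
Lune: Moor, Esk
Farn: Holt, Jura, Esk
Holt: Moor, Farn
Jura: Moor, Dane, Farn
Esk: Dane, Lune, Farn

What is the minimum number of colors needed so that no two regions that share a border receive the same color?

3

The cycle Moor-Jura-Dane-Esk-Lune-Moor has odd length 5, so it cannot be 2-colored; at least 3 colors are needed.
3 colors suffice: color 1 → {Moor, Dane, Farn}; color 2 → {Holt, Jura, Esk}; color 3 → {Lune}. Every pair that conflicts lands in different colors.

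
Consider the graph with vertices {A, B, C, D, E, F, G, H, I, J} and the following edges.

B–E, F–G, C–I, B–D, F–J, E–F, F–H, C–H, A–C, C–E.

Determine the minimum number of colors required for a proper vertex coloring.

B and D are adjacent, so at least 2 colors are needed.
One proper 2-coloring: A=blue, B=red, C=red, D=blue, E=blue, F=red, G=blue, H=blue, I=blue, J=blue. Every edge joins two different colors.

2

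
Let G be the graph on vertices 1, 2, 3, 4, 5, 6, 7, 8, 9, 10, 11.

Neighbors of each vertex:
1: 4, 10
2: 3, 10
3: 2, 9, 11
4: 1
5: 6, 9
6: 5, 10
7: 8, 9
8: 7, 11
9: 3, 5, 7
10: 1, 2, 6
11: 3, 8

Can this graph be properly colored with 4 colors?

Yes

The chromatic number is 3. The cycle 7-8-11-3-9-7 has odd length 5, so it cannot be 2-colored; at least 3 colors are needed.
3 colors suffice: color a → {4, 9, 10, 11}; color b → {1, 3, 6, 7}; color c → {2, 5, 8}.
Since 4 ≥ 3, a proper 4-coloring certainly exists.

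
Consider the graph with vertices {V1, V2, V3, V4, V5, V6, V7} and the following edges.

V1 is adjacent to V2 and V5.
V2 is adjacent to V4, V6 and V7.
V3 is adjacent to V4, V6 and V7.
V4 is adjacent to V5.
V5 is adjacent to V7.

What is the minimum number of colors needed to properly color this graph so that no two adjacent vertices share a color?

V3 and V6 are adjacent, so at least 2 colors are needed.
2 colors suffice: color 1 → {V2, V3, V5}; color 2 → {V1, V4, V6, V7}. Every edge joins two different colors.

2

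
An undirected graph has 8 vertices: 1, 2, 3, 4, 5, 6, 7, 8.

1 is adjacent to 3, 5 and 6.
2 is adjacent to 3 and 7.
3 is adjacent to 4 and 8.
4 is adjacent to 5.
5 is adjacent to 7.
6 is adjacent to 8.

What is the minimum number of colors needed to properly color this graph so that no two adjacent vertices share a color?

3

The cycle 3-2-7-5-4-3 has odd length 5, so it cannot be 2-colored; at least 3 colors are needed.
3 colors suffice: color red → {3, 5, 6}; color blue → {1, 4, 7, 8}; color green → {2}. Each edge has distinct colors on its endpoints.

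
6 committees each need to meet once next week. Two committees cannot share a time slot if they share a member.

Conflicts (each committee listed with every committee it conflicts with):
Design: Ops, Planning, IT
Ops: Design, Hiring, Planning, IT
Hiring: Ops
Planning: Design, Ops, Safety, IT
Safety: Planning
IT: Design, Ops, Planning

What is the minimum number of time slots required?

4

Design, Ops, Planning, IT pairwise conflict, so at least 4 time slots are needed.
4 time slots suffice: time slot 1 → {Ops, Safety}; time slot 2 → {Hiring, Planning}; time slot 3 → {IT}; time slot 4 → {Design}. Each listed conflict is separated.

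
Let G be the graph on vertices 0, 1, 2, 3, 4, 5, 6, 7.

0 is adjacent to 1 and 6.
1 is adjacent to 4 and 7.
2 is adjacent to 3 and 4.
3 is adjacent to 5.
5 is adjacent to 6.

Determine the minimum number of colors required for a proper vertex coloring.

The cycle 0-6-5-3-2-4-1-0 has odd length 7, so it cannot be 2-colored; at least 3 colors are needed.
3 colors suffice: color a → {1, 3, 6}; color b → {0, 2, 5, 7}; color c → {4}. No two adjacent vertices share a color.

3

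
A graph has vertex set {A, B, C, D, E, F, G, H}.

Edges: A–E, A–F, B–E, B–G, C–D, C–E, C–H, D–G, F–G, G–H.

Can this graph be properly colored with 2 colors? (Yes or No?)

No

The cycle G-F-A-E-B-G has odd length 5, so it cannot be 2-colored; at least 3 colors are needed.
So 2 colors are not enough.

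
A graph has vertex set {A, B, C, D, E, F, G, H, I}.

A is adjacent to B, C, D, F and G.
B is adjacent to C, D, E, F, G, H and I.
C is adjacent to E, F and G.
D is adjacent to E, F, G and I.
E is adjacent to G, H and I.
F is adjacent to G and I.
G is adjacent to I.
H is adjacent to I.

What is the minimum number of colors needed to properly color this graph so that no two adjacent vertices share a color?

A, B, D, F, G are pairwise adjacent (a clique of size 5), so at least 5 colors are needed.
A valid assignment using 5 colors: A=3, B=1, C=4, D=4, E=5, F=5, G=2, H=2, I=3. No two adjacent vertices share a color.

5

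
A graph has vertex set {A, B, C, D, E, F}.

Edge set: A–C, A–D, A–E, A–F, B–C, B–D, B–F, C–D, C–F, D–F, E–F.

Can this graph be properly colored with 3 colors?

A, C, D, F are mutually adjacent (a clique of size 4), so at least 4 colors are needed.
So 3 colors are not enough.

No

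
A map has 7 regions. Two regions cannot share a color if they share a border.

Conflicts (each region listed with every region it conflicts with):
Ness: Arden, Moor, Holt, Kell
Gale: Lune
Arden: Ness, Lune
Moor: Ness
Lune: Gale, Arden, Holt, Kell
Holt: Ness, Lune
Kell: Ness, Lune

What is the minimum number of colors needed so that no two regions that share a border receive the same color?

2

Gale and Lune conflict, so at least 2 colors are needed.
One proper 2-coloring: Ness=1, Gale=2, Arden=2, Moor=2, Lune=1, Holt=2, Kell=2. Every pair that conflicts lands in different colors.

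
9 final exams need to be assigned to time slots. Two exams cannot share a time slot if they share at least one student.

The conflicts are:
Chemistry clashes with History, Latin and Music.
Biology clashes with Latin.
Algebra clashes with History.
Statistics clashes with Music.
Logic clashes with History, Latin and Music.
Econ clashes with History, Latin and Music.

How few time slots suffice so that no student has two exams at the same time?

2

Logic and History conflict, so at least 2 time slots are needed.
2 time slots suffice: time slot 1 → {History, Latin, Music}; time slot 2 → {Chemistry, Biology, Algebra, Statistics, Logic, Econ}. Every pair that conflicts lands in different time slots.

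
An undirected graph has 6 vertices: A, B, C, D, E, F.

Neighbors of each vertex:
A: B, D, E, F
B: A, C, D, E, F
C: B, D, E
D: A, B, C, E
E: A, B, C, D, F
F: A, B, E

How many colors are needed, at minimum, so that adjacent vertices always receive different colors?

4

A, B, E, F form a clique, so at least 4 colors are needed.
4 colors suffice: color red → {B}; color blue → {E}; color green → {A, C}; color yellow → {D, F}. Every edge joins two different colors.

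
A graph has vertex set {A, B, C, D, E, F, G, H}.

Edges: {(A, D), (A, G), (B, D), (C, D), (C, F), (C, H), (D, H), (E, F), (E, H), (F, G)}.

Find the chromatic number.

C, D, H are mutually adjacent, so at least 3 colors are needed.
3 colors suffice: A=2, B=2, C=2, D=1, E=2, F=1, G=3, H=3. Every edge joins two different colors.

3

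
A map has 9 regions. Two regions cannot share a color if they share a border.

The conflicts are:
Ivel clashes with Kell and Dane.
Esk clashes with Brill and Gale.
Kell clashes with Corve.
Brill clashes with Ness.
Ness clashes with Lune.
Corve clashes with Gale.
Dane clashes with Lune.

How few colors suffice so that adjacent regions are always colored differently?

The cycle Lune-Ness-Brill-Esk-Gale-Corve-Kell-Ivel-Dane-Lune has odd length 9, so it cannot be 2-colored; at least 3 colors are needed.
3 colors suffice: color 1 → {Kell, Ness, Gale, Dane}; color 2 → {Ivel, Brill, Corve, Lune}; color 3 → {Esk}. Each listed conflict is separated.

3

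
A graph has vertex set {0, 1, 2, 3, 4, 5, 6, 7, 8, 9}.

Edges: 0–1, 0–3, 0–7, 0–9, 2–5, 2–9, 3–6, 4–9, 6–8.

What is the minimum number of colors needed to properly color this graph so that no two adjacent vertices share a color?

6 and 8 are adjacent, so at least 2 colors are needed.
2 colors suffice: color a → {0, 2, 4, 6}; color b → {1, 3, 5, 7, 8, 9}. Every edge joins two different colors.

2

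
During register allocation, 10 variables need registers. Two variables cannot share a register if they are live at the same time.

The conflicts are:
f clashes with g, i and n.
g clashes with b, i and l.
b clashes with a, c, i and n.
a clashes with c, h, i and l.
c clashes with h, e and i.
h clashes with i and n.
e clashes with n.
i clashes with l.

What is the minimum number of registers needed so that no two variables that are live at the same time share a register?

b, a, c, i all conflict with each other, so at least 4 registers are needed.
4 registers suffice: register 1 → {i, n}; register 2 → {f, b, h, e, l}; register 3 → {g, a}; register 4 → {c}. Every pair that conflicts lands in different registers.

4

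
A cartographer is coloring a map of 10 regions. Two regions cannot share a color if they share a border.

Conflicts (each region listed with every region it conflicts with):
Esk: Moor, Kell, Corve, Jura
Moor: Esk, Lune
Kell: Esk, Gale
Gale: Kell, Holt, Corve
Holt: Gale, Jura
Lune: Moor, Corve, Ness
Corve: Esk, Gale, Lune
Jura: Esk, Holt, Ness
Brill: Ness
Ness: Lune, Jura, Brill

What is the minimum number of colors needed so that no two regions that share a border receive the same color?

The cycle Jura-Esk-Corve-Lune-Ness-Jura has odd length 5, so it cannot be 2-colored; at least 3 colors are needed.
One proper 3-coloring: Esk=1, Moor=2, Kell=2, Gale=1, Holt=3, Lune=3, Corve=2, Jura=2, Brill=2, Ness=1. Each listed conflict is separated.

3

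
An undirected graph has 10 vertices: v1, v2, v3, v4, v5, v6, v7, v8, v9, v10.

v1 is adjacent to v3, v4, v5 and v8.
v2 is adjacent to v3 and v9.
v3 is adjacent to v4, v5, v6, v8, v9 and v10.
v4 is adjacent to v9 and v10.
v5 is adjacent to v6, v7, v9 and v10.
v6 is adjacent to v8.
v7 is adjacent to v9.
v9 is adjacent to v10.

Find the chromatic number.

v3, v5, v9, v10 are mutually adjacent (a clique of size 4), so at least 4 colors are needed.
A valid assignment using 4 colors: v1=2, v2=3, v3=1, v4=3, v5=3, v6=2, v7=1, v8=3, v9=2, v10=4. Each edge has distinct colors on its endpoints.

4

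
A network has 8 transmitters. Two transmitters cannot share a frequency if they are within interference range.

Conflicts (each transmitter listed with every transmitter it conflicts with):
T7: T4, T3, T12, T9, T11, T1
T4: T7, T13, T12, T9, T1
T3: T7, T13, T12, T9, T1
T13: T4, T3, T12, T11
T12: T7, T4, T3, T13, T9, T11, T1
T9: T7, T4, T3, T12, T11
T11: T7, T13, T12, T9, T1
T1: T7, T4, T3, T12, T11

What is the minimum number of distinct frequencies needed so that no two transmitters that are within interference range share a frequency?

T7, T3, T12, T9 pairwise conflict, so at least 4 frequencies are needed.
4 frequencies suffice: T7=2, T4=4, T3=4, T13=2, T12=1, T9=3, T11=4, T1=3. Every pair that conflicts lands in different frequencies.

4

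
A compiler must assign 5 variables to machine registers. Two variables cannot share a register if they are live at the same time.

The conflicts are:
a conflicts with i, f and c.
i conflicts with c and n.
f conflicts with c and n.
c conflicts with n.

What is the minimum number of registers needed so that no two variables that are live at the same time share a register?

f, c, n all conflict with each other, so at least 3 registers are needed.
3 registers suffice: a=3, i=2, f=2, c=1, n=3. Every pair that conflicts lands in different registers.

3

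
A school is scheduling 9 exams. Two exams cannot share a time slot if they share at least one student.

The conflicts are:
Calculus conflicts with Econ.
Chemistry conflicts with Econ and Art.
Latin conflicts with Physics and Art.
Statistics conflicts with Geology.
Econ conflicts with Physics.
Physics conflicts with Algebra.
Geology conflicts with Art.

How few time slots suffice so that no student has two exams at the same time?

The cycle Physics-Latin-Art-Chemistry-Econ-Physics has odd length 5, so it cannot be 2-colored; at least 3 time slots are needed.
Using 3 time slots: Calculus=2, Chemistry=2, Latin=3, Statistics=1, Econ=1, Physics=2, Geology=2, Algebra=1, Art=1. Every pair that conflicts lands in different time slots.

3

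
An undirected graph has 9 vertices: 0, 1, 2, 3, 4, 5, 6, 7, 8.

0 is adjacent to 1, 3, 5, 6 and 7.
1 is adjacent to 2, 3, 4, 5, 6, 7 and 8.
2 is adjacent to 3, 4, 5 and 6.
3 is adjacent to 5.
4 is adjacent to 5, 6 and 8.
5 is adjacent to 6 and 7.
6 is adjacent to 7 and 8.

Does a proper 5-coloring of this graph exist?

Yes

The chromatic number is 5. 0, 1, 5, 6, 7 are mutually adjacent (a clique of size 5), so at least 5 colors are needed.
One proper 5-coloring: 0=yellow, 1=red, 2=purple, 3=blue, 4=yellow, 5=green, 6=blue, 7=purple, 8=green.
That is already a proper 5-coloring.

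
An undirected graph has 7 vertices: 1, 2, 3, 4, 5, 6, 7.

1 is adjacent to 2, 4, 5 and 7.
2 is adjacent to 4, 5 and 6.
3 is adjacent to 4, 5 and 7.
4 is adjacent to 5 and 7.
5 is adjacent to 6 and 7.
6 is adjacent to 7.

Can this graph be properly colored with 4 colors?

Yes

The chromatic number is 4. 1, 2, 4, 5 are mutually adjacent (a clique of size 4), so at least 4 colors are needed.
A valid assignment using 4 colors: 1=d, 2=b, 3=d, 4=c, 5=a, 6=c, 7=b.
That is already a proper 4-coloring.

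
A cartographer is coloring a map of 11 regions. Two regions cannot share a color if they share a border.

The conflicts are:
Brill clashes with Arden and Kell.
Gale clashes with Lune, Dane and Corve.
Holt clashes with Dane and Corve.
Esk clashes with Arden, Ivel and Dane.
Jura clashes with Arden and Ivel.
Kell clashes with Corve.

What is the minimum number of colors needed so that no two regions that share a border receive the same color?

The cycle Corve-Gale-Dane-Esk-Arden-Brill-Kell-Corve has odd length 7, so it cannot be 2-colored; at least 3 colors are needed.
3 colors suffice: color 1 → {Lune, Arden, Ivel, Dane, Corve}; color 2 → {Gale, Holt, Esk, Jura, Kell}; color 3 → {Brill}. Each listed conflict is separated.

3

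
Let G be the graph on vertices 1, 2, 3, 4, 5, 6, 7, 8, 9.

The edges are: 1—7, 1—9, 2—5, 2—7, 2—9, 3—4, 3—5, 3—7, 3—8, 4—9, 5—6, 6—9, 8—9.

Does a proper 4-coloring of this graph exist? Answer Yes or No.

The chromatic number is 3. The cycle 7-3-8-9-2-7 has odd length 5, so it cannot be 2-colored; at least 3 colors are needed.
3 colors suffice: 1=b, 2=b, 3=a, 4=b, 5=c, 6=b, 7=c, 8=b, 9=a.
Since 4 ≥ 3, a proper 4-coloring certainly exists.

Yes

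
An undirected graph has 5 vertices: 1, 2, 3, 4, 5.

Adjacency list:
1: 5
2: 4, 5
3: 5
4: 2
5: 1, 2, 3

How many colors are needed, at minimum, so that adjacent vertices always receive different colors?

1 and 5 are adjacent, so at least 2 colors are needed.
2 colors suffice: color a → {4, 5}; color b → {1, 2, 3}. Every edge joins two different colors.

2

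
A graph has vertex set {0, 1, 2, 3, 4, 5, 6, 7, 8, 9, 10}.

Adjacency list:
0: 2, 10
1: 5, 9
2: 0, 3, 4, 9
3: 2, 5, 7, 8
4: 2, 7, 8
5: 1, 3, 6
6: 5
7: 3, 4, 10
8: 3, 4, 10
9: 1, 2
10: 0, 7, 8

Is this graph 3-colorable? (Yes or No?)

Yes

The chromatic number is 3. The cycle 0-10-8-3-2-0 has odd length 5, so it cannot be 2-colored; at least 3 colors are needed.
3 colors suffice: color red → {2, 5, 7, 8}; color blue → {3, 4, 6, 9, 10}; color green → {0, 1}.
That is already a proper 3-coloring.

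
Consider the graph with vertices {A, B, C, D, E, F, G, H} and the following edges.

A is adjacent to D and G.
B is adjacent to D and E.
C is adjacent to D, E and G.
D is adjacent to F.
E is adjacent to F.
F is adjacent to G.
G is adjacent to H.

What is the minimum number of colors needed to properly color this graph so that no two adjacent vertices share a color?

C and D are adjacent, so at least 2 colors are needed.
2 colors suffice: color 1 → {D, E, G}; color 2 → {A, B, C, F, H}. No two adjacent vertices share a color.

2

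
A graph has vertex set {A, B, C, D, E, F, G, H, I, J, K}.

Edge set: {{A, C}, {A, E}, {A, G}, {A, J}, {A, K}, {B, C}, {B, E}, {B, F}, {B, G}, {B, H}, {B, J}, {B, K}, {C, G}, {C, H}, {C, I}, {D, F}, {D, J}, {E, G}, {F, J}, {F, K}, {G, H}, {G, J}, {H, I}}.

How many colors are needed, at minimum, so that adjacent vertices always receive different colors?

4

B, C, G, H are mutually adjacent (a clique of size 4), so at least 4 colors are needed.
4 colors suffice: color red → {A, B, D, I}; color blue → {F, G}; color green → {C, E, J, K}; color yellow → {H}. Each edge has distinct colors on its endpoints.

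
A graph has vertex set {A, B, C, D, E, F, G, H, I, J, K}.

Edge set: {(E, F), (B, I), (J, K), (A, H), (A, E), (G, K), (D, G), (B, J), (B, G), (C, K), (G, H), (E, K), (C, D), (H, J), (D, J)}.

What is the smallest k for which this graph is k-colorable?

3

The cycle E-K-G-H-A-E has odd length 5, so it cannot be 2-colored; at least 3 colors are needed.
A valid assignment using 3 colors: A=3, B=2, C=1, D=2, E=1, F=2, G=1, H=2, I=1, J=1, K=2. No two adjacent vertices share a color.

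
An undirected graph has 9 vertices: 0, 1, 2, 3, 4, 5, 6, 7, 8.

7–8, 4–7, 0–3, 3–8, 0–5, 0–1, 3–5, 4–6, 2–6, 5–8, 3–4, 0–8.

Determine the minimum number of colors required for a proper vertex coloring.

4

0, 3, 5, 8 form a clique, so at least 4 colors are needed.
A valid assignment using 4 colors: 0=c, 1=a, 2=a, 3=b, 4=a, 5=d, 6=b, 7=b, 8=a. Every edge joins two different colors.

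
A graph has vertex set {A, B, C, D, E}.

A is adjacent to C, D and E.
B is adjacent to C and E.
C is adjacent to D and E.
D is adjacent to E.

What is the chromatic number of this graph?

4

A, C, D, E are pairwise adjacent (a clique of size 4), so at least 4 colors are needed.
One proper 4-coloring: A=yellow, B=green, C=red, D=green, E=blue. No two adjacent vertices share a color.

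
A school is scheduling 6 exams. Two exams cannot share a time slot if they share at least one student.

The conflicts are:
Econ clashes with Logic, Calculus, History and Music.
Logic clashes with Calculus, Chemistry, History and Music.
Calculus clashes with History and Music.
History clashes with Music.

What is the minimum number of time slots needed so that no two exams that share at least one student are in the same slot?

Econ, Logic, Calculus, History, Music all conflict with each other, so at least 5 time slots are needed.
5 time slots suffice: time slot 1 → {Logic}; time slot 2 → {Chemistry, History}; time slot 3 → {Music}; time slot 4 → {Econ}; time slot 5 → {Calculus}. Each listed conflict is separated.

5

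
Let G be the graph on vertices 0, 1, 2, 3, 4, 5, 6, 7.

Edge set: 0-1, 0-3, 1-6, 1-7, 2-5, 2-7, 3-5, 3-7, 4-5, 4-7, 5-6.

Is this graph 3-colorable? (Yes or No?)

The chromatic number is 3. The cycle 0-3-5-6-1-0 has odd length 5, so it cannot be 2-colored; at least 3 colors are needed.
3 colors suffice: color red → {0, 5, 7}; color blue → {1, 2, 3, 4}; color green → {6}.
That is already a proper 3-coloring.

Yes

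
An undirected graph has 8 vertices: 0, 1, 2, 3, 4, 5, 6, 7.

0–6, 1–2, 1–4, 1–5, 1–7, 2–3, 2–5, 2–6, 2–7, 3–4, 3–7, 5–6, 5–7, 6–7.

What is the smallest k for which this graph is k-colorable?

4

1, 2, 5, 7 form a clique, so at least 4 colors are needed.
4 colors suffice: color red → {0, 2, 4}; color blue → {7}; color green → {1, 3, 6}; color yellow → {5}. Every edge joins two different colors.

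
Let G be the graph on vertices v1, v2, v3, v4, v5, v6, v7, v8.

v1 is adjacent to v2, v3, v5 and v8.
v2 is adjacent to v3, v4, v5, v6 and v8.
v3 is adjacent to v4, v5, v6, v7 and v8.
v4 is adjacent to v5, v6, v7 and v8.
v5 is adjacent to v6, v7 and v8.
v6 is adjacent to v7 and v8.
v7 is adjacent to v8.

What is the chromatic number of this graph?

6

v2, v3, v4, v5, v6, v8 form a clique, so at least 6 colors are needed.
One proper 6-coloring: v1=5, v2=4, v3=2, v4=5, v5=1, v6=6, v7=4, v8=3. Each edge has distinct colors on its endpoints.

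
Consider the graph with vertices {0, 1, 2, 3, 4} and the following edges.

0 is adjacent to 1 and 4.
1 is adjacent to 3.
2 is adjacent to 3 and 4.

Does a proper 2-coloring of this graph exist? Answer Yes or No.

No

The cycle 0-4-2-3-1-0 has odd length 5, so it cannot be 2-colored; at least 3 colors are needed.
So 2 colors are not enough.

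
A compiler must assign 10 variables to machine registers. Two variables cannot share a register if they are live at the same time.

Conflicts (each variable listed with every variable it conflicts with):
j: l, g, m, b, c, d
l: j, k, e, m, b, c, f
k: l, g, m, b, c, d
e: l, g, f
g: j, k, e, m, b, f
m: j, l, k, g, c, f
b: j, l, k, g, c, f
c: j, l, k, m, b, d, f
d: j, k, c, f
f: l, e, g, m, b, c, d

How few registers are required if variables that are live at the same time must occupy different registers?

4

l, k, b, c all conflict with each other, so at least 4 registers are needed.
A valid assignment using 4 registers: j=3, l=2, k=3, e=4, g=1, m=4, b=4, c=1, d=2, f=3. No two conflicting variables share a register.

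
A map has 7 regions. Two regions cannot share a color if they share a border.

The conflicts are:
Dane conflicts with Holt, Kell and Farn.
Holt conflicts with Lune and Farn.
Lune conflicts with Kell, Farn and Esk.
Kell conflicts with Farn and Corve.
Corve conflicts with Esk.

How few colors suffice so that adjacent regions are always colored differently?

3

Lune, Kell, Farn pairwise conflict, so at least 3 colors are needed.
One proper 3-coloring: Dane=1, Holt=2, Lune=1, Kell=2, Farn=3, Corve=1, Esk=2. Each listed conflict is separated.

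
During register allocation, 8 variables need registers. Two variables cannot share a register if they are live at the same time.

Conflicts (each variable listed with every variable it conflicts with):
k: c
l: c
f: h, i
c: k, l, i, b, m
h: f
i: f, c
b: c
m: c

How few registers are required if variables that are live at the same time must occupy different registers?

c and m conflict, so at least 2 registers are needed.
Using 2 registers: k=2, l=2, f=1, c=1, h=2, i=2, b=2, m=2. Every pair that conflicts lands in different registers.

2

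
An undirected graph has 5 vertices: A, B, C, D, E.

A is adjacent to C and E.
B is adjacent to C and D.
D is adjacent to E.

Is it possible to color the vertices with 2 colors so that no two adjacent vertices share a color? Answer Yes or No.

No

The cycle B-C-A-E-D-B has odd length 5, so it cannot be 2-colored; at least 3 colors are needed.
So 2 colors are not enough.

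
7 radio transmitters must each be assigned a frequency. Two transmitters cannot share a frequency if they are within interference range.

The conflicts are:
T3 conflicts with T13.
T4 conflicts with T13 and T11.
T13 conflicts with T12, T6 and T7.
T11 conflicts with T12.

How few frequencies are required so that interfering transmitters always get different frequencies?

T3 and T13 conflict, so at least 2 frequencies are needed.
Using 2 frequencies: T3=2, T4=2, T13=1, T11=1, T12=2, T6=2, T7=2. No two conflicting transmitters share a frequency.

2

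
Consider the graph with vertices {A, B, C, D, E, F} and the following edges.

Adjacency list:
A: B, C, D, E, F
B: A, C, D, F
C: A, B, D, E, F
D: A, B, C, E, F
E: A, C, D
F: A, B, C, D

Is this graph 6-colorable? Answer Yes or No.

Yes

The chromatic number is 5. A, B, C, D, F are mutually adjacent (a clique of size 5), so at least 5 colors are needed.
5 colors suffice: color 1 → {A}; color 2 → {C}; color 3 → {D}; color 4 → {B, E}; color 5 → {F}.
Since 6 ≥ 5, a proper 6-coloring certainly exists.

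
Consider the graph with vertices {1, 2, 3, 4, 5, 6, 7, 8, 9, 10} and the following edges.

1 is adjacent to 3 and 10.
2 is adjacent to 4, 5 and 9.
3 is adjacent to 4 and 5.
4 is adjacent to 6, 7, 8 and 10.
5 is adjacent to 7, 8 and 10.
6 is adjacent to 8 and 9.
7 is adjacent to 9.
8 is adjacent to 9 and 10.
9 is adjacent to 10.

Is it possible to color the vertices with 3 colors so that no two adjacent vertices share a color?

Yes

The chromatic number is 3. 4, 6, 8 are pairwise adjacent, so at least 3 colors are needed.
3 colors suffice: 1=red, 2=blue, 3=blue, 4=red, 5=red, 6=green, 7=blue, 8=blue, 9=red, 10=green.
That is already a proper 3-coloring.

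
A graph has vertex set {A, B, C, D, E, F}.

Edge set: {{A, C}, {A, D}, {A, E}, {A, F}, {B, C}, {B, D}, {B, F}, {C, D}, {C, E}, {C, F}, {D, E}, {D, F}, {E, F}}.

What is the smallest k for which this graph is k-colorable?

5

A, C, D, E, F are mutually adjacent (a clique of size 5), so at least 5 colors are needed.
5 colors suffice: color 1 → {C}; color 2 → {D}; color 3 → {F}; color 4 → {A, B}; color 5 → {E}. Each edge has distinct colors on its endpoints.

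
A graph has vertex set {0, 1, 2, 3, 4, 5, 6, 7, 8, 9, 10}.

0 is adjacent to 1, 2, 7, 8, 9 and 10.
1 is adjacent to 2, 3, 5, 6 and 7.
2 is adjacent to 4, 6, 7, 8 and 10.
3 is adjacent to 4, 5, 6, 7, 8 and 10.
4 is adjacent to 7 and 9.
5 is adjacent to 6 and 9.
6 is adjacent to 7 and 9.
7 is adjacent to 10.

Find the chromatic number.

4

1, 3, 5, 6 are pairwise adjacent (a clique of size 4), so at least 4 colors are needed.
4 colors suffice: color a → {2, 3, 9}; color b → {5, 7, 8}; color c → {0, 4, 6}; color d → {1, 10}. Every edge joins two different colors.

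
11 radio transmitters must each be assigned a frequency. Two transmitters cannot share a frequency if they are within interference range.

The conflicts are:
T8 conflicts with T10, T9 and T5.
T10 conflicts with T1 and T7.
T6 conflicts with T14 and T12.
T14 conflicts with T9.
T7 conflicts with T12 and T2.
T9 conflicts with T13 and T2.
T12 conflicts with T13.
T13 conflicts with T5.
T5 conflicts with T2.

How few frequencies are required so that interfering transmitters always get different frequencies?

3

The cycle T5-T8-T10-T7-T2-T5 has odd length 5, so it cannot be 2-colored; at least 3 frequencies are needed.
A valid assignment using 3 frequencies: T8=2, T10=1, T1=2, T6=2, T14=3, T7=2, T9=1, T12=1, T13=2, T5=1, T2=3. Each listed conflict is separated.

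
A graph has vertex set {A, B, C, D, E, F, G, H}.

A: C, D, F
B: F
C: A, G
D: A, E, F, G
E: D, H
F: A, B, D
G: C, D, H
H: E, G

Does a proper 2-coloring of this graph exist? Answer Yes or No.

A, D, F are mutually adjacent, so at least 3 colors are needed.
So 2 colors are not enough.

No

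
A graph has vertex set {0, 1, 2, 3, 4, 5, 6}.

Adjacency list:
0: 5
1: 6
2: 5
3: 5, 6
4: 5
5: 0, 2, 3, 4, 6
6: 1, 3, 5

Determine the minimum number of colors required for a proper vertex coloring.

3, 5, 6 form a triangle, so at least 3 colors are needed.
A valid assignment using 3 colors: 0=b, 1=a, 2=b, 3=c, 4=b, 5=a, 6=b. Each edge has distinct colors on its endpoints.

3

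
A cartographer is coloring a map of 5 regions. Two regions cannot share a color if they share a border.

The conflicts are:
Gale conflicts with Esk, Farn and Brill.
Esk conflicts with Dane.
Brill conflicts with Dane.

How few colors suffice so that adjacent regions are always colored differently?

2

Gale and Farn conflict, so at least 2 colors are needed.
2 colors suffice: color 1 → {Gale, Dane}; color 2 → {Esk, Farn, Brill}. Every pair that conflicts lands in different colors.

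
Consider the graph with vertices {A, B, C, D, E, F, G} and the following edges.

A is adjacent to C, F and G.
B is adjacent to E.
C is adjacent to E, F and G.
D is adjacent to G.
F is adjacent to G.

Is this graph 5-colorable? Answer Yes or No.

The chromatic number is 4. A, C, F, G are mutually adjacent (a clique of size 4), so at least 4 colors are needed.
4 colors suffice: color 1 → {B, C, D}; color 2 → {E, G}; color 3 → {A}; color 4 → {F}.
Since 5 ≥ 4, a proper 5-coloring certainly exists.

Yes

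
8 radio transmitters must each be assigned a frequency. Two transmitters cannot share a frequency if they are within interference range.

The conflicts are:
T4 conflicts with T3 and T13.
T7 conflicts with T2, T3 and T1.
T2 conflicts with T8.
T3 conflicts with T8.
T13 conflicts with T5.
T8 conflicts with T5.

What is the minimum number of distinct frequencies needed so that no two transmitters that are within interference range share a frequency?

The cycle T4-T3-T8-T5-T13-T4 has odd length 5, so it cannot be 2-colored; at least 3 frequencies are needed.
A valid assignment using 3 frequencies: T4=1, T7=1, T2=2, T3=2, T13=2, T1=2, T8=1, T5=3. No two conflicting transmitters share a frequency.

3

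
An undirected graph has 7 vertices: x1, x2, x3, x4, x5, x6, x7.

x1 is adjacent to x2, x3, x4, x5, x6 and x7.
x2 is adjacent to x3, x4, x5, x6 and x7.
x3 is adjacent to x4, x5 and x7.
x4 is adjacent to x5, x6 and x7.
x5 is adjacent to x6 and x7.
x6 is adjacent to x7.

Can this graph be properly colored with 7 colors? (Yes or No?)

The chromatic number is 6. x1, x2, x3, x4, x5, x7 are mutually adjacent (a clique of size 6), so at least 6 colors are needed.
6 colors suffice: color 1 → {x1}; color 2 → {x5}; color 3 → {x7}; color 4 → {x4}; color 5 → {x2}; color 6 → {x3, x6}.
Since 7 ≥ 6, a proper 7-coloring certainly exists.

Yes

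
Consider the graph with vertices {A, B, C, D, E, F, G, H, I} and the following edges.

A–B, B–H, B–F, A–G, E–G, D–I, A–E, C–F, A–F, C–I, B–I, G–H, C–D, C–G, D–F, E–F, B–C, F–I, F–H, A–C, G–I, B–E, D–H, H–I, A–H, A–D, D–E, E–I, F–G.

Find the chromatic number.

4

C, D, F, I are mutually adjacent (a clique of size 4), so at least 4 colors are needed.
One proper 4-coloring: A=blue, B=green, C=yellow, D=green, E=yellow, F=red, G=green, H=yellow, I=blue. No two adjacent vertices share a color.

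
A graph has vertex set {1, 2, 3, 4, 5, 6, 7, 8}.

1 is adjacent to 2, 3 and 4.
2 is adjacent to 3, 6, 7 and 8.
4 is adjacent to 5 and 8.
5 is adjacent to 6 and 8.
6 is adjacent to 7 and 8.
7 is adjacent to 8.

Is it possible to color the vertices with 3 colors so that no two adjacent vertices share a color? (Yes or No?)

2, 6, 7, 8 are mutually adjacent (a clique of size 4), so at least 4 colors are needed.
So 3 colors are not enough.

No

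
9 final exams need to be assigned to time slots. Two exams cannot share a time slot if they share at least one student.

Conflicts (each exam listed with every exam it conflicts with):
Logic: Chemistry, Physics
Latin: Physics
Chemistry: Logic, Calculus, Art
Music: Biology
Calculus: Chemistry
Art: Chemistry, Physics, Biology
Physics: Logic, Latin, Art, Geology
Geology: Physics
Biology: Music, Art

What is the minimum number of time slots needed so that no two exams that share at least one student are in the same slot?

2

Music and Biology conflict, so at least 2 time slots are needed.
2 time slots suffice: time slot 1 → {Chemistry, Physics, Biology}; time slot 2 → {Logic, Latin, Music, Calculus, Art, Geology}. Every pair that conflicts lands in different time slots.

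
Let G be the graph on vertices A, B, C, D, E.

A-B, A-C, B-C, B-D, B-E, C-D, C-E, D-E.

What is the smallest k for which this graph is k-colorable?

B, C, D, E form a clique, so at least 4 colors are needed.
A valid assignment using 4 colors: A=3, B=1, C=2, D=3, E=4. Each edge has distinct colors on its endpoints.

4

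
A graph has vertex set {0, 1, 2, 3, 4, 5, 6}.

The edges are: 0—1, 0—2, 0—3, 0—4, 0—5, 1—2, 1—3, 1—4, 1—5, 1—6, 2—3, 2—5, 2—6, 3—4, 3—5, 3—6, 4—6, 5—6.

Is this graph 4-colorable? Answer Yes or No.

No

0, 1, 2, 3, 5 are mutually adjacent (a clique of size 5), so at least 5 colors are needed.
So 4 colors are not enough.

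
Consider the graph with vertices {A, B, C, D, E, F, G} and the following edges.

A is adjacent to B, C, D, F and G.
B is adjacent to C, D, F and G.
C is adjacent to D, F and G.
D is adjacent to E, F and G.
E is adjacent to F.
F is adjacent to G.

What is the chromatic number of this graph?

A, B, C, D, F, G form a clique, so at least 6 colors are needed.
6 colors suffice: color 1 → {F}; color 2 → {D}; color 3 → {B, E}; color 4 → {G}; color 5 → {C}; color 6 → {A}. Each edge has distinct colors on its endpoints.

6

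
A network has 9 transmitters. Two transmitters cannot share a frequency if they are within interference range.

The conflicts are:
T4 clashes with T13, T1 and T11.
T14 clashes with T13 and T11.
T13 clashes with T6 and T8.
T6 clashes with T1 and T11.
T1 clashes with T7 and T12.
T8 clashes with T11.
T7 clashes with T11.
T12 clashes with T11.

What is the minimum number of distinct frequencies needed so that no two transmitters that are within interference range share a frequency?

2

T14 and T13 conflict, so at least 2 frequencies are needed.
2 frequencies suffice: frequency 1 → {T13, T1, T11}; frequency 2 → {T4, T14, T6, T8, T7, T12}. Every pair that conflicts lands in different frequencies.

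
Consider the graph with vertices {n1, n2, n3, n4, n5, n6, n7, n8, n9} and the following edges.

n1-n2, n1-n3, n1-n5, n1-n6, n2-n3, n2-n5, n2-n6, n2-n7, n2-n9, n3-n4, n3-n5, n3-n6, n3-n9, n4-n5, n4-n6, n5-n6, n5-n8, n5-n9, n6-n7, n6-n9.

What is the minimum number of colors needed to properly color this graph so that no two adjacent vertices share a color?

5

n1, n2, n3, n5, n6 are pairwise adjacent (a clique of size 5), so at least 5 colors are needed.
5 colors suffice: color 1 → {n6, n8}; color 2 → {n5, n7}; color 3 → {n3}; color 4 → {n2, n4}; color 5 → {n1, n9}. Every edge joins two different colors.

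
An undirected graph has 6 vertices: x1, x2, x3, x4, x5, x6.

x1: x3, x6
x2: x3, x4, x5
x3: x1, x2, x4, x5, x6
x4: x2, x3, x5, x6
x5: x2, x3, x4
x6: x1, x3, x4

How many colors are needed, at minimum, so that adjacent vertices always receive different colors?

4

x2, x3, x4, x5 form a clique, so at least 4 colors are needed.
4 colors suffice: x1=2, x2=4, x3=1, x4=2, x5=3, x6=3. No two adjacent vertices share a color.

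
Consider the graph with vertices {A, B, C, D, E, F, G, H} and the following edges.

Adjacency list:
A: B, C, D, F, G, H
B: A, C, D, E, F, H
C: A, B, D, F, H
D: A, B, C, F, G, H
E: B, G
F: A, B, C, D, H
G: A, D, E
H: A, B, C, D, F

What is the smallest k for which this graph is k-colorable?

6

A, B, C, D, F, H form a clique, so at least 6 colors are needed.
One proper 6-coloring: A=2, B=3, C=5, D=1, E=1, F=4, G=3, H=6. Every edge joins two different colors.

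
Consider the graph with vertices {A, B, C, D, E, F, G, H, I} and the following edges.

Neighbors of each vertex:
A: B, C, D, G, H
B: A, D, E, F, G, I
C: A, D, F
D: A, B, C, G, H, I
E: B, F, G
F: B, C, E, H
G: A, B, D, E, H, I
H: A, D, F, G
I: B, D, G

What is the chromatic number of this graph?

B, D, G, I are mutually adjacent (a clique of size 4), so at least 4 colors are needed.
4 colors suffice: color red → {B, C, H}; color blue → {D, F}; color green → {G}; color yellow → {A, E, I}. No two adjacent vertices share a color.

4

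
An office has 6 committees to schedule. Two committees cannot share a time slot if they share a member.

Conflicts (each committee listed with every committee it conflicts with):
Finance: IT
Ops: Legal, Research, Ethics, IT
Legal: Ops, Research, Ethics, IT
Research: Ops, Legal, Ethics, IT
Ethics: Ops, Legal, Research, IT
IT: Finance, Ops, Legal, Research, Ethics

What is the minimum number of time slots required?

Ops, Legal, Research, Ethics, IT pairwise conflict, so at least 5 time slots are needed.
5 time slots suffice: time slot 1 → {IT}; time slot 2 → {Finance, Research}; time slot 3 → {Legal}; time slot 4 → {Ethics}; time slot 5 → {Ops}. Each listed conflict is separated.

5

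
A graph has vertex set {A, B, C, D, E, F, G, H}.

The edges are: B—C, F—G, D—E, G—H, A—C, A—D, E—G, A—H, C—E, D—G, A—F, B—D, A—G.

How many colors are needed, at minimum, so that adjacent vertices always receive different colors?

3

D, E, G form a triangle, so at least 3 colors are needed.
3 colors suffice: A=blue, B=blue, C=red, D=green, E=blue, F=green, G=red, H=green. Each edge has distinct colors on its endpoints.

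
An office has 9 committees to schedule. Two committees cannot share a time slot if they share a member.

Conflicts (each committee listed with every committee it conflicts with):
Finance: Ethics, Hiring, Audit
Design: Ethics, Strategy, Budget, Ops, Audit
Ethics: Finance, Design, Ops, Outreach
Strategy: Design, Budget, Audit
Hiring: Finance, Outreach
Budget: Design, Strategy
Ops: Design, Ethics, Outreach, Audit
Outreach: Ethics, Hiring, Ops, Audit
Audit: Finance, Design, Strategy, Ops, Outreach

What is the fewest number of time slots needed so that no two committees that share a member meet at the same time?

3

Design, Strategy, Budget all conflict with each other, so at least 3 time slots are needed.
3 time slots suffice: time slot 1 → {Ethics, Hiring, Budget, Audit}; time slot 2 → {Finance, Design, Outreach}; time slot 3 → {Strategy, Ops}. Every pair that conflicts lands in different time slots.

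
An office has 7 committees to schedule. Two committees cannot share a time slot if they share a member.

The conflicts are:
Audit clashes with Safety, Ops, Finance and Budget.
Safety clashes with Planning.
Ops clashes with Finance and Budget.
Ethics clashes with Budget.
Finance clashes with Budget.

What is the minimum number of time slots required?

Audit, Ops, Finance, Budget are mutually in conflict, so at least 4 time slots are needed.
4 time slots suffice: time slot 1 → {Safety, Budget}; time slot 2 → {Audit, Ethics, Planning}; time slot 3 → {Finance}; time slot 4 → {Ops}. Every pair that conflicts lands in different time slots.

4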